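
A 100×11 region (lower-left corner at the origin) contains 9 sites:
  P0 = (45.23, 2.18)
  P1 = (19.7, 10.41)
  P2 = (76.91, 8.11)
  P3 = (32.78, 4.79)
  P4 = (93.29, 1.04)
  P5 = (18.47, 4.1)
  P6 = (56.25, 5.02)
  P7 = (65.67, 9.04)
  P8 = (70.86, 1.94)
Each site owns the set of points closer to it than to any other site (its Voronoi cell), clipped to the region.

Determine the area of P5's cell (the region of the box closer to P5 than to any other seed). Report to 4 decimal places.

1. box [0,100]×[0,11]: [(0, 0) (100, 0) (100, 11) (0, 11)]
2. ⊥bis P5·P0 via (31.85,3.14): [(0, 0) (31.6247, 0) (32.4139, 11) (0, 11)]  |A|=352.2126
3. ⊥bis P5·P1 via (19.085,7.255): [(0, 10.9752) (0, 0) (31.6247, 0) (31.9651, 4.7443)]  |A|=250.4305
4. ⊥bis P5·P2 via (47.69,6.105): [(0, 10.9752) (0, 0) (31.6247, 0) (31.9651, 4.7443)]  |A|=250.4305
5. ⊥bis P5·P3 via (25.625,4.445): [(25.5503, 5.9947) (0, 10.9752) (0, 0) (25.8393, 0)]  |A|=217.6598
6. ⊥bis P5·P4 via (55.88,2.57): [(25.5503, 5.9947) (0, 10.9752) (0, 0) (25.8393, 0)]  |A|=217.6598
7. ⊥bis P5·P6 via (37.36,4.56): [(25.5503, 5.9947) (0, 10.9752) (0, 0) (25.8393, 0)]  |A|=217.6598
8. ⊥bis P5·P7 via (42.07,6.57): [(25.5503, 5.9947) (0, 10.9752) (0, 0) (25.8393, 0)]  |A|=217.6598
9. ⊥bis P5·P8 via (44.665,3.02): [(25.5503, 5.9947) (0, 10.9752) (0, 0) (25.8393, 0)]  |A|=217.6598
10. canonical 4-gon: [(25.5503, 5.9947) (0, 10.9752) (0, 0) (25.8393, 0)]
11. shoelace: 217.6598

Area of P5's cell: 217.6598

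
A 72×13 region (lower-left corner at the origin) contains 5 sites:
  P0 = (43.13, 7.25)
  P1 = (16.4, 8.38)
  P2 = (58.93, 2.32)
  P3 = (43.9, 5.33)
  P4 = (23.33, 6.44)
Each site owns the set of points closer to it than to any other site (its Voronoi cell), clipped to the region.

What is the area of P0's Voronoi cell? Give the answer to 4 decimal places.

Area of P0's cell: 136.5463

1. box [0,72]×[0,13]: [(0, 0) (72, 0) (72, 13) (0, 13)]
2. ⊥bis P0·P1 via (29.765,7.815): [(29.4346, 0) (72, 0) (72, 13) (29.9842, 13)]  |A|=549.7777
3. ⊥bis P0·P2 via (51.03,4.785): [(29.4346, 0) (49.537, 0) (53.5933, 13) (29.9842, 13)]  |A|=284.1243
4. ⊥bis P0·P3 via (43.515,6.29): [(29.4623, 0.6543) (52.6417, 9.9502) (53.5933, 13) (29.9842, 13)]  |A|=176.6591
5. ⊥bis P0·P4 via (33.23,6.845): [(33.4184, 2.2408) (52.6417, 9.9502) (53.5933, 13) (32.9782, 13)]  |A|=136.5463
6. canonical 4-gon: [(33.4184, 2.2408) (52.6417, 9.9502) (53.5933, 13) (32.9782, 13)]
7. shoelace: 136.5463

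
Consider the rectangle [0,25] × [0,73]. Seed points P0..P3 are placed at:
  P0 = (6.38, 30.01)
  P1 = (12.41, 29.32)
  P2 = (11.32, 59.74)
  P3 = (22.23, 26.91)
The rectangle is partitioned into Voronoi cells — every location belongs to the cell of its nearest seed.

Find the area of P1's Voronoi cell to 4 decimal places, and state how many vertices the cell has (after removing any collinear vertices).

1. box [0,25]×[0,73]: [(0, 0) (25, 0) (25, 73) (0, 73)]
2. ⊥bis P1·P0 via (9.395,29.665): [(6.0005, 0) (25, 0) (25, 73) (14.3537, 73)]  |A|=1082.0706
3. ⊥bis P1·P2 via (11.865,44.53): [(11.0928, 44.5023) (6.0005, 0) (25, 0) (25, 45.0006)]  |A|=735.6775
4. ⊥bis P1·P3 via (17.32,28.115): [(21.4327, 44.8728) (11.0928, 44.5023) (6.0005, 0) (10.4201, 0)]  |A|=328.2903
5. canonical 4-gon: [(21.4327, 44.8728) (11.0928, 44.5023) (6.0005, 0) (10.4201, 0)]
6. shoelace: 328.2903

Area of P1's cell: 328.2903 (4 vertices)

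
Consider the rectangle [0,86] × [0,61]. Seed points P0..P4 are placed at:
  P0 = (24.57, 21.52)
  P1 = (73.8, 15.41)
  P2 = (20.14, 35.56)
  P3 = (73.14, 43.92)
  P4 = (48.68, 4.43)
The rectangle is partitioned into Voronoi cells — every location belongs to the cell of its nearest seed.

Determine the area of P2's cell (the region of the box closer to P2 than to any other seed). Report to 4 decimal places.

Area of P2's cell: 1465.0261

1. box [0,86]×[0,61]: [(0, 0) (86, 0) (86, 61) (0, 61)]
2. ⊥bis P2·P0 via (22.355,28.54): [(0, 21.4864) (86, 48.6217) (86, 61) (0, 61)]  |A|=2231.3512
3. ⊥bis P2·P1 via (46.97,25.485): [(0, 21.4864) (51.5799, 37.7612) (60.3063, 61) (0, 61)]  |A|=1719.7757
4. ⊥bis P2·P3 via (46.64,39.74): [(0, 21.4864) (47.1715, 36.3703) (43.2865, 61) (0, 61)]  |A|=1465.0261
5. ⊥bis P2·P4 via (34.41,19.995): [(0, 21.4864) (47.1715, 36.3703) (43.2865, 61) (0, 61)]  |A|=1465.0261
6. canonical 4-gon: [(0, 21.4864) (47.1715, 36.3703) (43.2865, 61) (0, 61)]
7. shoelace: 1465.0261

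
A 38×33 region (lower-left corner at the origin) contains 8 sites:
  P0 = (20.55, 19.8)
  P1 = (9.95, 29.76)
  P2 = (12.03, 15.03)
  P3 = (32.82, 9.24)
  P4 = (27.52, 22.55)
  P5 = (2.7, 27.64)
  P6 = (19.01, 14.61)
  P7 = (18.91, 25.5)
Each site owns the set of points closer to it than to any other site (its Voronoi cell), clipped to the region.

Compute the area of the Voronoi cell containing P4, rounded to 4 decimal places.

Area of P4's cell: 218.9625

1. box [0,38]×[0,33]: [(0, 0) (38, 0) (38, 33) (0, 33)]
2. ⊥bis P4·P0 via (24.035,21.175): [(32.3896, 0) (38, 0) (38, 33) (19.3695, 33)]  |A|=399.9761
3. ⊥bis P4·P1 via (18.735,26.155): [(20.4353, 30.2985) (32.3896, 0) (38, 0) (38, 33) (21.5439, 33)]  |A|=397.039
4. ⊥bis P4·P2 via (19.775,18.79): [(20.4353, 30.2985) (32.3896, 0) (38, 0) (38, 33) (21.5439, 33)]  |A|=397.039
5. ⊥bis P4·P3 via (30.17,15.895): [(20.4353, 30.2985) (26.6684, 14.5007) (38, 19.0129) (38, 33) (21.5439, 33)]  |A|=248.6378
6. ⊥bis P4·P5 via (15.11,25.095): [(20.4353, 30.2985) (26.6684, 14.5007) (38, 19.0129) (38, 33) (21.5439, 33)]  |A|=248.6378
7. ⊥bis P4·P6 via (23.265,18.58): [(20.4353, 30.2985) (26.3732, 15.2486) (26.962, 14.6176) (38, 19.0129) (38, 33) (21.5439, 33)]  |A|=248.5107
8. ⊥bis P4·P7 via (23.215,24.025): [(23.0735, 23.612) (26.3732, 15.2486) (26.962, 14.6176) (38, 19.0129) (38, 33) (26.2901, 33)]  |A|=218.9625
9. canonical 6-gon: [(23.0735, 23.612) (26.3732, 15.2486) (26.962, 14.6176) (38, 19.0129) (38, 33) (26.2901, 33)]
10. shoelace: 218.9625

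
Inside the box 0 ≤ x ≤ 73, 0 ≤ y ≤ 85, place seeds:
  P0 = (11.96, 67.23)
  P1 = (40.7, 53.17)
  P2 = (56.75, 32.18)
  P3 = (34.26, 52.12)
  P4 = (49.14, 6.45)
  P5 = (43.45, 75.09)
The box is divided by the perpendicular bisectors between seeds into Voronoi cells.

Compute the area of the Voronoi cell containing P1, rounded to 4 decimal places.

Area of P1's cell: 514.1281

1. box [0,73]×[0,85]: [(0, 0) (73, 0) (73, 85) (0, 85)]
2. ⊥bis P1·P0 via (26.33,60.2): [(0, 6.3789) (0, 0) (73, 0) (73, 85) (38.4625, 85)]  |A|=4693.0187
3. ⊥bis P1·P2 via (48.725,42.675): [(0, 6.3789) (0, 5.4174) (73, 61.2369) (73, 85) (38.4625, 85)]  |A|=2260.1363
4. ⊥bis P1·P3 via (37.48,52.645): [(33.769, 75.406) (40.1719, 36.1349) (73, 61.2369) (73, 85) (38.4625, 85)]  |A|=1356.7644
5. ⊥bis P1·P4 via (44.92,29.81): [(33.769, 75.406) (40.1719, 36.1349) (73, 61.2369) (73, 85) (38.4625, 85)]  |A|=1356.7644
6. ⊥bis P1·P5 via (42.075,64.13): [(35.4724, 64.9583) (40.1719, 36.1349) (71.8916, 60.3893)]  |A|=514.1281
7. canonical 3-gon: [(35.4724, 64.9583) (40.1719, 36.1349) (71.8916, 60.3893)]
8. shoelace: 514.1281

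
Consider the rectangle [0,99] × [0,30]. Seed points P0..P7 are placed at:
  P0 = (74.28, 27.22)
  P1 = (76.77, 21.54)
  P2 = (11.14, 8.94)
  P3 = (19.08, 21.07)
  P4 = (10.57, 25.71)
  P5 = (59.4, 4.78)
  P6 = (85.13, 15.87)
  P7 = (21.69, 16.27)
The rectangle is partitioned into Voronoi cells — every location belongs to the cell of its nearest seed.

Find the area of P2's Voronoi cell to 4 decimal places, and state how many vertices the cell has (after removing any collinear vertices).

1. box [0,99]×[0,30]: [(0, 0) (99, 0) (99, 30) (0, 30)]
2. ⊥bis P2·P0 via (42.71,18.08): [(0, 0) (47.9444, 0) (39.259, 30) (0, 30)]  |A|=1308.0512
3. ⊥bis P2·P1 via (43.955,15.24): [(0, 0) (46.8809, 0) (44.7872, 10.9052) (39.259, 30) (0, 30)]  |A|=1302.252
4. ⊥bis P2·P3 via (15.11,15.005): [(0, 24.8956) (0, 0) (38.0333, 0)]  |A|=473.431
5. ⊥bis P2·P4 via (10.855,17.325): [(11.5306, 17.348) (0, 16.956) (0, 0) (38.0333, 0)]  |A|=427.6568
6. ⊥bis P2·P5 via (35.27,6.86): [(34.8578, 2.0785) (11.5306, 17.348) (0, 16.956) (0, 0) (34.6787, 0)]  |A|=424.1704
7. ⊥bis P2·P6 via (48.135,12.405): [(34.8578, 2.0785) (11.5306, 17.348) (0, 16.956) (0, 0) (34.6787, 0)]  |A|=424.1704
8. ⊥bis P2·P7 via (16.415,12.605): [(14.4451, 15.4402) (11.5306, 17.348) (0, 16.956) (0, 0) (25.1728, 0)]  |A|=328.3727
9. canonical 5-gon: [(14.4451, 15.4402) (11.5306, 17.348) (0, 16.956) (0, 0) (25.1728, 0)]
10. shoelace: 328.3727

Area of P2's cell: 328.3727 (5 vertices)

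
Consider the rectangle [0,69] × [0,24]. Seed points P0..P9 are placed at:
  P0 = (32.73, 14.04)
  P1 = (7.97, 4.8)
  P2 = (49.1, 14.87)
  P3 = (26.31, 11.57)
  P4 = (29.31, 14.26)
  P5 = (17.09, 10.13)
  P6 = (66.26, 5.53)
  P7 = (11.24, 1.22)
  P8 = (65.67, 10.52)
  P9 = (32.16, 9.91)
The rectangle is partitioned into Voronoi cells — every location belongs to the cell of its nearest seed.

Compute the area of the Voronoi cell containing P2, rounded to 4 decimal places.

1. box [0,69]×[0,24]: [(0, 0) (69, 0) (69, 24) (0, 24)]
2. ⊥bis P2·P0 via (40.915,14.455): [(41.6479, 0) (69, 0) (69, 24) (40.431, 24)]  |A|=671.0526
3. ⊥bis P2·P1 via (28.535,9.835): [(41.6479, 0) (69, 0) (69, 24) (40.431, 24)]  |A|=671.0526
4. ⊥bis P2·P3 via (37.705,13.22): [(41.6479, 0) (69, 0) (69, 24) (40.431, 24)]  |A|=671.0526
5. ⊥bis P2·P4 via (39.205,14.565): [(41.6479, 0) (69, 0) (69, 24) (40.431, 24)]  |A|=671.0526
6. ⊥bis P2·P5 via (33.095,12.5): [(41.6479, 0) (69, 0) (69, 24) (40.431, 24)]  |A|=671.0526
7. ⊥bis P2·P6 via (57.68,10.2): [(41.6479, 0) (52.1283, 0) (65.1912, 24) (40.431, 24)]  |A|=422.8859
8. ⊥bis P2·P7 via (30.17,8.045): [(41.6479, 0) (52.1283, 0) (65.1912, 24) (40.431, 24)]  |A|=422.8859
9. ⊥bis P2·P8 via (57.385,12.695): [(41.6479, 0) (52.1283, 0) (55.8449, 6.8284) (60.3528, 24) (40.431, 24)]  |A|=381.3447
10. ⊥bis P2·P9 via (40.63,12.39): [(41.1013, 10.7803) (44.2578, 0) (52.1283, 0) (55.8449, 6.8284) (60.3528, 24) (40.431, 24)]  |A|=367.2771
11. canonical 6-gon: [(41.1013, 10.7803) (44.2578, 0) (52.1283, 0) (55.8449, 6.8284) (60.3528, 24) (40.431, 24)]
12. shoelace: 367.2771

Area of P2's cell: 367.2771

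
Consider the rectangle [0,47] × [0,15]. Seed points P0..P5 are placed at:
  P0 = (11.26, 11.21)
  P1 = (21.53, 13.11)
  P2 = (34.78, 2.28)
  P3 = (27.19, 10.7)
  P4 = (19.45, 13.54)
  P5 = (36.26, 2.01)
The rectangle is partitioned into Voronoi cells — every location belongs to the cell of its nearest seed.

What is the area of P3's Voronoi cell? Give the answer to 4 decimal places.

Area of P3's cell: 143.7391

1. box [0,47]×[0,15]: [(0, 0) (47, 0) (47, 15) (0, 15)]
2. ⊥bis P3·P0 via (19.225,10.955): [(18.8743, 0) (47, 0) (47, 15) (19.3545, 15)]  |A|=418.2842
3. ⊥bis P3·P1 via (24.36,11.905): [(19.2909, 0) (47, 0) (47, 15) (25.6778, 15)]  |A|=367.7344
4. ⊥bis P3·P2 via (30.985,6.49): [(19.2909, 0) (23.7853, 0) (40.4256, 15) (25.6778, 15)]  |A|=144.3161
5. ⊥bis P3·P4 via (23.32,12.12): [(19.2909, 0) (23.7853, 0) (40.4256, 15) (25.6778, 15)]  |A|=144.3161
6. ⊥bis P3·P5 via (31.725,6.355): [(19.2909, 0) (23.7853, 0) (37.3612, 12.2377) (40.0078, 15) (25.6778, 15)]  |A|=143.7391
7. canonical 5-gon: [(19.2909, 0) (23.7853, 0) (37.3612, 12.2377) (40.0078, 15) (25.6778, 15)]
8. shoelace: 143.7391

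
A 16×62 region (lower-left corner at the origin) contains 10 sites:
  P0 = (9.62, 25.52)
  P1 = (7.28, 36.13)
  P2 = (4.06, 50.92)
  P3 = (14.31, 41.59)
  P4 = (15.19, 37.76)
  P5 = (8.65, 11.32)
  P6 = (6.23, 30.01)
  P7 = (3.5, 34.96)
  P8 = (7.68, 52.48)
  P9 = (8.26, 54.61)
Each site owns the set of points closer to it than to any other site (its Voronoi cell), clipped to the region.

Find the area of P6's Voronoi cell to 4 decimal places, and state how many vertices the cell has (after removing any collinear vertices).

Area of P6's cell: 69.7076 (5 vertices)

1. box [0,16]×[0,62]: [(0, 0) (16, 0) (16, 62) (0, 62)]
2. ⊥bis P6·P0 via (7.925,27.765): [(0, 21.7815) (16, 33.8617) (16, 62) (0, 62)]  |A|=546.854
3. ⊥bis P6·P1 via (6.755,33.07): [(0, 34.2289) (0, 21.7815) (13.4337, 31.9241)]  |A|=83.6075
4. ⊥bis P6·P2 via (5.145,40.465): [(0, 34.2289) (0, 21.7815) (13.4337, 31.9241)]  |A|=83.6075
5. ⊥bis P6·P3 via (10.27,35.8): [(0, 34.2289) (0, 21.7815) (13.4337, 31.9241)]  |A|=83.6075
6. ⊥bis P6·P4 via (10.71,33.885): [(12.227, 32.1312) (0, 34.2289) (0, 21.7815) (12.812, 31.4548)]  |A|=83.2599
7. ⊥bis P6·P5 via (7.44,20.665): [(12.227, 32.1312) (0, 34.2289) (0, 21.7815) (12.812, 31.4548)]  |A|=83.2599
8. ⊥bis P6·P7 via (4.865,32.485): [(12.227, 32.1312) (6.1225, 33.1785) (0, 29.8019) (0, 21.7815) (12.812, 31.4548)]  |A|=69.7076
9. ⊥bis P6·P8 via (6.955,41.245): [(12.227, 32.1312) (6.1225, 33.1785) (0, 29.8019) (0, 21.7815) (12.812, 31.4548)]  |A|=69.7076
10. ⊥bis P6·P9 via (7.245,42.31): [(12.227, 32.1312) (6.1225, 33.1785) (0, 29.8019) (0, 21.7815) (12.812, 31.4548)]  |A|=69.7076
11. canonical 5-gon: [(12.227, 32.1312) (6.1225, 33.1785) (0, 29.8019) (0, 21.7815) (12.812, 31.4548)]
12. shoelace: 69.7076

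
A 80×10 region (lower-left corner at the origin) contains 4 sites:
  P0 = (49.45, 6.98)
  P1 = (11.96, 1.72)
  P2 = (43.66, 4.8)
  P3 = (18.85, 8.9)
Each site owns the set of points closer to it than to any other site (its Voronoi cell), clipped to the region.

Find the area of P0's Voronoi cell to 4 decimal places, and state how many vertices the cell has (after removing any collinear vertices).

1. box [0,80]×[0,10]: [(0, 0) (80, 0) (80, 10) (0, 10)]
2. ⊥bis P0·P1 via (30.705,4.35): [(31.3153, 0) (80, 0) (80, 10) (29.9123, 10)]  |A|=493.862
3. ⊥bis P0·P2 via (46.555,5.89): [(48.7727, 0) (80, 0) (80, 10) (45.0075, 10)]  |A|=331.0991
4. ⊥bis P0·P3 via (34.15,7.94): [(48.7727, 0) (80, 0) (80, 10) (45.0075, 10)]  |A|=331.0991
5. canonical 4-gon: [(48.7727, 0) (80, 0) (80, 10) (45.0075, 10)]
6. shoelace: 331.0991

Area of P0's cell: 331.0991 (4 vertices)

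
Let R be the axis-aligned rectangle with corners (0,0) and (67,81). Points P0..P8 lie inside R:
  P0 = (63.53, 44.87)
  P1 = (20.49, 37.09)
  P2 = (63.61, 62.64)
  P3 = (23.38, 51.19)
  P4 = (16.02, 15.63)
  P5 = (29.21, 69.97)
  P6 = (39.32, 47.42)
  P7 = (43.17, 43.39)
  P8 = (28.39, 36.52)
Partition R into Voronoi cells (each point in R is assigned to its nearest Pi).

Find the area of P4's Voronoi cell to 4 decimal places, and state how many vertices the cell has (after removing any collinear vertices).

1. box [0,67]×[0,81]: [(0, 0) (67, 0) (67, 81) (0, 81)]
2. ⊥bis P4·P0 via (39.775,30.25): [(0, 0) (58.3923, 0) (8.5409, 81) (0, 81)]  |A|=2710.7982
3. ⊥bis P4·P1 via (18.255,26.36): [(0, 30.1624) (0, 0) (58.3923, 0) (45.6855, 20.6464)]  |A|=1291.7882
4. ⊥bis P4·P2 via (39.815,39.135): [(0, 30.1624) (0, 0) (58.3923, 0) (45.6855, 20.6464)]  |A|=1291.7882
5. ⊥bis P4·P3 via (19.7,33.41): [(0, 30.1624) (0, 0) (58.3923, 0) (45.6855, 20.6464)]  |A|=1291.7882
6. ⊥bis P4·P5 via (22.615,42.8): [(0, 30.1624) (0, 0) (58.3923, 0) (45.6855, 20.6464)]  |A|=1291.7882
7. ⊥bis P4·P6 via (27.67,31.525): [(41.2528, 21.5697) (0, 30.1624) (0, 0) (58.3923, 0) (48.293, 16.4097)]  |A|=1283.6018
8. ⊥bis P4·P7 via (29.595,29.51): [(36.756, 22.5063) (0, 30.1624) (0, 0) (58.3923, 0) (56.3122, 3.3799)]  |A|=1224.58
9. ⊥bis P4·P8 via (22.205,26.075): [(49.8372, 9.7126) (23.606, 25.2454) (0, 30.1624) (0, 0) (58.3923, 0) (56.3122, 3.3799)]  |A|=1158.3762
10. canonical 6-gon: [(49.8372, 9.7126) (23.606, 25.2454) (0, 30.1624) (0, 0) (58.3923, 0) (56.3122, 3.3799)]
11. shoelace: 1158.3762

Area of P4's cell: 1158.3762 (6 vertices)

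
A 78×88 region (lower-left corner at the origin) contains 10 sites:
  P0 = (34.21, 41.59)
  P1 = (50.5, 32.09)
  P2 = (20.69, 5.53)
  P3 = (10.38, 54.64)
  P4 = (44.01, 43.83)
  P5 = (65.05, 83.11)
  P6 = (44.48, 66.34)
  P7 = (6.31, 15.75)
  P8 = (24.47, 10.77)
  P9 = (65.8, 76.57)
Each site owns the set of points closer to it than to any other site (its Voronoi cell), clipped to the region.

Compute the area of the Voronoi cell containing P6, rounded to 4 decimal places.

Area of P6's cell: 1009.6460

1. box [0,78]×[0,88]: [(0, 0) (78, 0) (78, 88) (0, 88)]
2. ⊥bis P6·P0 via (39.345,53.965): [(0, 70.2912) (78, 37.9251) (78, 88) (0, 88)]  |A|=2643.5637
3. ⊥bis P6·P1 via (47.49,49.215): [(0, 70.2912) (49.8096, 49.6227) (78, 54.5776) (78, 88) (0, 88)]  |A|=2408.8435
4. ⊥bis P6·P2 via (32.585,35.935): [(0, 70.2912) (49.8096, 49.6227) (78, 54.5776) (78, 88) (0, 88)]  |A|=2408.8435
5. ⊥bis P6·P3 via (27.43,60.49): [(28.0625, 58.6467) (49.8096, 49.6227) (78, 54.5776) (78, 88) (17.9911, 88)]  |A|=1896.3181
6. ⊥bis P6·P4 via (44.245,55.085): [(28.0625, 58.6467) (36.2432, 55.2521) (76.996, 54.4012) (78, 54.5776) (78, 88) (17.9911, 88)]  |A|=1787.3838
7. ⊥bis P6·P5 via (54.765,74.725): [(28.0625, 58.6467) (36.2432, 55.2521) (71.2363, 54.5214) (43.9424, 88) (17.9911, 88)]  |A|=1103.6846
8. ⊥bis P6·P7 via (25.395,41.045): [(28.0625, 58.6467) (36.2432, 55.2521) (71.2363, 54.5214) (43.9424, 88) (17.9911, 88)]  |A|=1103.6846
9. ⊥bis P6·P8 via (34.475,38.555): [(28.0625, 58.6467) (36.2432, 55.2521) (71.2363, 54.5214) (43.9424, 88) (17.9911, 88)]  |A|=1103.6846
10. ⊥bis P6·P9 via (55.14,71.455): [(28.0625, 58.6467) (36.2432, 55.2521) (63.1846, 54.6895) (51.8629, 78.2847) (43.9424, 88) (17.9911, 88)]  |A|=1009.646
11. canonical 6-gon: [(28.0625, 58.6467) (36.2432, 55.2521) (63.1846, 54.6895) (51.8629, 78.2847) (43.9424, 88) (17.9911, 88)]
12. shoelace: 1009.646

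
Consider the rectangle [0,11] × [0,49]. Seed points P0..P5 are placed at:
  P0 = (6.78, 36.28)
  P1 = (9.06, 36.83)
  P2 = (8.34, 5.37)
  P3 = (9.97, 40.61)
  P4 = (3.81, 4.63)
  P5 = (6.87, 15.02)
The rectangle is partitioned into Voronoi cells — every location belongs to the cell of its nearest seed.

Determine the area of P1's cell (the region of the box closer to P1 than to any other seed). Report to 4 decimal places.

Area of P1's cell: 26.7883

1. box [0,11]×[0,49]: [(0, 0) (11, 0) (11, 49) (0, 49)]
2. ⊥bis P1·P0 via (7.92,36.555): [(11, 23.787) (11, 49) (4.9179, 49)]  |A|=76.6738
3. ⊥bis P1·P2 via (8.7,21.1): [(11, 23.787) (11, 49) (4.9179, 49)]  |A|=76.6738
4. ⊥bis P1·P3 via (9.515,38.72): [(7.2672, 39.2611) (11, 23.787) (11, 38.3625)]  |A|=27.2037
5. ⊥bis P1·P4 via (6.435,20.73): [(7.2672, 39.2611) (11, 23.787) (11, 38.3625)]  |A|=27.2037
6. ⊥bis P1·P5 via (7.965,25.925): [(7.2672, 39.2611) (10.5468, 25.6658) (11, 25.6202) (11, 38.3625)]  |A|=26.7883
7. canonical 4-gon: [(7.2672, 39.2611) (10.5468, 25.6658) (11, 25.6202) (11, 38.3625)]
8. shoelace: 26.7883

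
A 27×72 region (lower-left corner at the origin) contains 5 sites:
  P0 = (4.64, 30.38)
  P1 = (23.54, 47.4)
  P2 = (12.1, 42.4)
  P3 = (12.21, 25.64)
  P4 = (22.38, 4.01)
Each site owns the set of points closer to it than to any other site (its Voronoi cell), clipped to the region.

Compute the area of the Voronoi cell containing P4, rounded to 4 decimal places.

Area of P4's cell: 352.0980

1. box [0,27]×[0,72]: [(0, 0) (27, 0) (27, 72) (0, 72)]
2. ⊥bis P4·P0 via (13.51,17.195): [(0, 8.1064) (0, 0) (27, 0) (27, 26.2702)]  |A|=464.0834
3. ⊥bis P4·P1 via (22.96,25.705): [(26.0376, 25.6227) (0, 8.1064) (0, 0) (27, 0) (27, 25.597)]  |A|=463.7594
4. ⊥bis P4·P2 via (17.24,23.205): [(26.2478, 25.6171) (25.8846, 25.5198) (0, 8.1064) (0, 0) (27, 0) (27, 25.597)]  |A|=463.7482
5. ⊥bis P4·P3 via (17.295,14.825): [(0, 6.6932) (0, 0) (27, 0) (27, 19.3881)]  |A|=352.098
6. canonical 4-gon: [(0, 6.6932) (0, 0) (27, 0) (27, 19.3881)]
7. shoelace: 352.098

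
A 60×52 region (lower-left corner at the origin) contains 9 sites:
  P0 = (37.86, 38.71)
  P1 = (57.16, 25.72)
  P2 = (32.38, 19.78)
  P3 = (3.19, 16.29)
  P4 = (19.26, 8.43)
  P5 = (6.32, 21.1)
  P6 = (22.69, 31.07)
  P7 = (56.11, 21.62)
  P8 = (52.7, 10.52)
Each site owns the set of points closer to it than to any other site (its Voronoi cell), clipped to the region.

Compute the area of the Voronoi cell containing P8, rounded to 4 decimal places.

1. box [0,60]×[0,52]: [(0, 0) (60, 0) (60, 52) (0, 52)]
2. ⊥bis P8·P0 via (45.28,24.615): [(0, 0.7783) (0, 0) (60, 0) (60, 32.364)]  |A|=994.271
3. ⊥bis P8·P1 via (54.93,18.12): [(40.8115, 22.2627) (0, 0.7783) (0, 0) (60, 0) (60, 16.6324)]  |A|=843.3376
4. ⊥bis P8·P2 via (42.54,15.15): [(45.1951, 20.9764) (35.636, 0) (60, 0) (60, 16.6324)]  |A|=378.6543
5. ⊥bis P8·P3 via (27.945,13.405): [(45.1951, 20.9764) (35.636, 0) (60, 0) (60, 16.6324)]  |A|=378.6543
6. ⊥bis P8·P4 via (35.98,9.475): [(45.1951, 20.9764) (36.4593, 1.8066) (36.5722, 0) (60, 0) (60, 16.6324)]  |A|=377.8087
7. ⊥bis P8·P5 via (29.51,15.81): [(45.1951, 20.9764) (36.4593, 1.8066) (36.5722, 0) (60, 0) (60, 16.6324)]  |A|=377.8087
8. ⊥bis P8·P6 via (37.695,20.795): [(45.1951, 20.9764) (36.4593, 1.8066) (36.5722, 0) (60, 0) (60, 16.6324)]  |A|=377.8087
9. ⊥bis P8·P7 via (54.405,16.07): [(44.3648, 19.1544) (36.4593, 1.8066) (36.5722, 0) (60, 0) (60, 14.3512)]  |A|=344.6847
10. canonical 5-gon: [(44.3648, 19.1544) (36.4593, 1.8066) (36.5722, 0) (60, 0) (60, 14.3512)]
11. shoelace: 344.6847

Area of P8's cell: 344.6847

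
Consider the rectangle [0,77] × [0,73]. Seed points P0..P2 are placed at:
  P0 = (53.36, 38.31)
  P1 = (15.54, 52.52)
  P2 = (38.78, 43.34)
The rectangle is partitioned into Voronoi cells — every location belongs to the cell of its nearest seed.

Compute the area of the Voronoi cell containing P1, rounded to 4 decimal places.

1. box [0,77]×[0,73]: [(0, 0) (77, 0) (77, 73) (0, 73)]
2. ⊥bis P1·P0 via (34.45,45.415): [(0, 0) (17.3864, 0) (44.8144, 73) (0, 73)]  |A|=2270.3287
3. ⊥bis P1·P2 via (27.16,47.93): [(0, 0) (8.2272, 0) (37.0629, 73) (0, 73)]  |A|=1653.0888
4. canonical 4-gon: [(0, 0) (8.2272, 0) (37.0629, 73) (0, 73)]
5. shoelace: 1653.0888

Area of P1's cell: 1653.0888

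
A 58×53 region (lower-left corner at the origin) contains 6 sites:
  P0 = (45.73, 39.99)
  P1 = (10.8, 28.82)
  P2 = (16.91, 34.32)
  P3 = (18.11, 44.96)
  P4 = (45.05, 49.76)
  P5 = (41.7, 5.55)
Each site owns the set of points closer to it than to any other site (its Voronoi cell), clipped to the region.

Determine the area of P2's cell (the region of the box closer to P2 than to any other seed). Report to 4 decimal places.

1. box [0,58]×[0,53]: [(0, 0) (58, 0) (58, 53) (0, 53)]
2. ⊥bis P2·P0 via (31.32,37.155): [(0, 0) (38.6298, 0) (28.2027, 53) (0, 53)]  |A|=1771.0611
3. ⊥bis P2·P1 via (13.855,31.57): [(0, 46.9616) (37.6108, 5.1794) (28.2027, 53) (0, 53)]  |A|=787.8876
4. ⊥bis P2·P3 via (17.51,39.64): [(5.3569, 41.0107) (37.6108, 5.1794) (31.1334, 38.1035)]  |A|=414.9188
5. ⊥bis P2·P4 via (30.98,42.04): [(5.3569, 41.0107) (37.6108, 5.1794) (31.1334, 38.1035)]  |A|=414.9188
6. ⊥bis P2·P5 via (29.305,19.935): [(5.3569, 41.0107) (26.5023, 17.52) (33.9247, 23.9156) (31.1334, 38.1035)]  |A|=333.5976
7. canonical 4-gon: [(5.3569, 41.0107) (26.5023, 17.52) (33.9247, 23.9156) (31.1334, 38.1035)]
8. shoelace: 333.5976

Area of P2's cell: 333.5976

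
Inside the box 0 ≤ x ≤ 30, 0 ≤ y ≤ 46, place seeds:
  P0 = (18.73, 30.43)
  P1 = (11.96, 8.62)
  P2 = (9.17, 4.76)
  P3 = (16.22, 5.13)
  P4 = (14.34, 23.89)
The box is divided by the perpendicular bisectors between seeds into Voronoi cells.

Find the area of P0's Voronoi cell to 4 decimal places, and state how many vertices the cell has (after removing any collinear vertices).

Area of P0's cell: 534.2888 (4 vertices)

1. box [0,30]×[0,46]: [(0, 0) (30, 0) (30, 46) (0, 46)]
2. ⊥bis P0·P1 via (15.345,19.525): [(0, 24.2882) (30, 14.976) (30, 46) (0, 46)]  |A|=791.0373
3. ⊥bis P0·P2 via (13.95,17.595): [(0, 24.2882) (30, 14.976) (30, 46) (0, 46)]  |A|=791.0373
4. ⊥bis P0·P3 via (17.475,17.78): [(0, 24.2882) (22.6068, 17.2709) (30, 16.5374) (30, 46) (0, 46)]  |A|=785.2653
5. ⊥bis P0·P4 via (16.535,27.16): [(0, 38.2592) (30, 18.1216) (30, 46) (0, 46)]  |A|=534.2888
6. canonical 4-gon: [(0, 38.2592) (30, 18.1216) (30, 46) (0, 46)]
7. shoelace: 534.2888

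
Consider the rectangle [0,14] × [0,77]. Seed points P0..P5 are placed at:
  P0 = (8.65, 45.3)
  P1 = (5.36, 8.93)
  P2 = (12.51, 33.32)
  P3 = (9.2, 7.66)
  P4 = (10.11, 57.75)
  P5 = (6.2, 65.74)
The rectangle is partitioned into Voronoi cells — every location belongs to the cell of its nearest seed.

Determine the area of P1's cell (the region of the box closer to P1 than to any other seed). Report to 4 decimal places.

1. box [0,14]×[0,77]: [(0, 0) (14, 0) (14, 77) (0, 77)]
2. ⊥bis P1·P0 via (7.005,27.115): [(0, 27.7487) (0, 0) (14, 0) (14, 26.4822)]  |A|=379.6163
3. ⊥bis P1·P2 via (8.935,21.125): [(0, 23.7443) (0, 0) (14, 0) (14, 19.6402)]  |A|=303.6915
4. ⊥bis P1·P3 via (7.28,8.295): [(11.2945, 20.4333) (0, 23.7443) (0, 0) (4.5366, 0)]  |A|=180.4389
5. ⊥bis P1·P4 via (7.735,33.34): [(11.2945, 20.4333) (0, 23.7443) (0, 0) (4.5366, 0)]  |A|=180.4389
6. ⊥bis P1·P5 via (5.78,37.335): [(11.2945, 20.4333) (0, 23.7443) (0, 0) (4.5366, 0)]  |A|=180.4389
7. canonical 4-gon: [(11.2945, 20.4333) (0, 23.7443) (0, 0) (4.5366, 0)]
8. shoelace: 180.4389

Area of P1's cell: 180.4389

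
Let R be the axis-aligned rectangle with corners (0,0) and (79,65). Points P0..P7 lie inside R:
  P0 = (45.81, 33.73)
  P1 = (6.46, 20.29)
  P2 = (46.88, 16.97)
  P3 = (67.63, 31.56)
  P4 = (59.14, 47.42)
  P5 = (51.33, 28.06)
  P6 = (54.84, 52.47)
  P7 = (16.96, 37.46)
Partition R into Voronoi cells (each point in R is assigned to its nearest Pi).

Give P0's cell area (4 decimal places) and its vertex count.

1. box [0,79]×[0,65]: [(0, 0) (79, 0) (79, 65) (0, 65)]
2. ⊥bis P0·P1 via (26.135,27.01): [(35.3603, 0) (79, 0) (79, 65) (13.1595, 65)]  |A|=3558.1072
3. ⊥bis P0·P2 via (46.345,25.35): [(27.1212, 24.1227) (79, 27.4348) (79, 65) (13.1595, 65)]  |A|=2320.1109
4. ⊥bis P0·P3 via (56.72,32.645): [(27.1212, 24.1227) (56.0562, 25.97) (59.9377, 65) (13.1595, 65)]  |A|=1517.165
5. ⊥bis P0·P4 via (52.475,40.575): [(27.1212, 24.1227) (56.0562, 25.97) (57.0642, 36.1064) (27.3904, 65) (13.1595, 65)]  |A|=1046.9607
6. ⊥bis P0·P5 via (48.57,30.895): [(27.1212, 24.1227) (42.6308, 25.1129) (55.4938, 37.6356) (27.3904, 65) (13.1595, 65)]  |A|=959.6815
7. ⊥bis P0·P6 via (50.325,43.1): [(14.7914, 60.2221) (27.1212, 24.1227) (42.6308, 25.1129) (55.4938, 37.6356) (49.4476, 43.5228)]  |A|=737.6959
8. ⊥bis P0·P7 via (31.385,35.595): [(33.4092, 51.251) (29.9249, 24.3017) (42.6308, 25.1129) (55.4938, 37.6356) (49.4476, 43.5228)]  |A|=419.4889
9. canonical 5-gon: [(33.4092, 51.251) (29.9249, 24.3017) (42.6308, 25.1129) (55.4938, 37.6356) (49.4476, 43.5228)]
10. shoelace: 419.4889

Area of P0's cell: 419.4889 (5 vertices)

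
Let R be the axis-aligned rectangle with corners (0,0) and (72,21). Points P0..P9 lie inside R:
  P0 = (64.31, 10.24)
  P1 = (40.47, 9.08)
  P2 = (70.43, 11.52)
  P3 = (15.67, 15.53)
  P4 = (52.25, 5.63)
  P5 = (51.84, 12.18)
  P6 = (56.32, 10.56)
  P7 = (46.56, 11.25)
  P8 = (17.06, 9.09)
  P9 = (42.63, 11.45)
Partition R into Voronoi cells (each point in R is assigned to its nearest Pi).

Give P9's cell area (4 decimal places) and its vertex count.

1. box [0,72]×[0,21]: [(0, 0) (72, 0) (72, 21) (0, 21)]
2. ⊥bis P9·P0 via (53.47,10.845): [(0, 0) (52.8647, 0) (54.0368, 21) (0, 21)]  |A|=1122.4656
3. ⊥bis P9·P1 via (41.55,10.265): [(52.813, 0) (52.8647, 0) (54.0368, 21) (29.7713, 21)]  |A|=255.3304
4. ⊥bis P9·P2 via (56.53,11.485): [(52.813, 0) (52.8647, 0) (54.0368, 21) (29.7713, 21)]  |A|=255.3304
5. ⊥bis P9·P3 via (29.15,13.49): [(30.2241, 20.5874) (52.813, 0) (52.8647, 0) (54.0368, 21) (30.2865, 21)]  |A|=255.2241
6. ⊥bis P9·P4 via (47.44,8.54): [(30.2241, 20.5874) (46.0193, 6.1917) (53.9411, 19.2858) (54.0368, 21) (30.2865, 21)]  |A|=185.722
7. ⊥bis P9·P5 via (47.235,11.815): [(30.2241, 20.5874) (46.0193, 6.1917) (47.4883, 8.6198) (46.507, 21) (30.2865, 21)]  |A|=134.0913
8. ⊥bis P9·P6 via (49.475,11.005): [(30.2241, 20.5874) (46.0193, 6.1917) (47.4883, 8.6198) (46.507, 21) (30.2865, 21)]  |A|=134.0913
9. ⊥bis P9·P7 via (44.595,11.35): [(30.2241, 20.5874) (44.4073, 7.6609) (45.0861, 21) (30.2865, 21)]  |A|=102.0362
10. ⊥bis P9·P8 via (29.845,10.27): [(30.2241, 20.5874) (44.4073, 7.6609) (45.0861, 21) (30.2865, 21)]  |A|=102.0362
11. canonical 4-gon: [(30.2241, 20.5874) (44.4073, 7.6609) (45.0861, 21) (30.2865, 21)]
12. shoelace: 102.0362

Area of P9's cell: 102.0362 (4 vertices)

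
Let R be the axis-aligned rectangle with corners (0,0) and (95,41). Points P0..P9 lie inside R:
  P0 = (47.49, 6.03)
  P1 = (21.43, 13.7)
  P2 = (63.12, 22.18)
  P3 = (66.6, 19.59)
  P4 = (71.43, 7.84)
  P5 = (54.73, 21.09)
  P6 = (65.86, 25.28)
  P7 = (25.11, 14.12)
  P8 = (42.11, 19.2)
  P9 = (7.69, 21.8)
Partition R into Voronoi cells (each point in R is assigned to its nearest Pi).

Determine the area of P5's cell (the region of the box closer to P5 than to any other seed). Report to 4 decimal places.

1. box [0,95]×[0,41]: [(0, 0) (95, 0) (95, 41) (0, 41)]
2. ⊥bis P5·P0 via (51.11,13.56): [(0, 38.1308) (79.3163, 0) (95, 0) (95, 41) (0, 41)]  |A|=2382.8026
3. ⊥bis P5·P1 via (38.08,17.395): [(37.4766, 20.1142) (79.3163, 0) (95, 0) (95, 41) (32.8415, 41)]  |A|=1986.078
4. ⊥bis P5·P2 via (58.925,21.635): [(37.4766, 20.1142) (60.5646, 9.0148) (56.4092, 41) (32.8415, 41)]  |A|=592.291
5. ⊥bis P5·P3 via (60.665,20.34): [(37.4766, 20.1142) (59.3101, 9.6179) (59.89, 14.2072) (56.4092, 41) (32.8415, 41)]  |A|=589.2375
6. ⊥bis P5·P4 via (63.08,14.465): [(37.4766, 20.1142) (59.2552, 9.6443) (59.3244, 9.7316) (59.89, 14.2072) (56.4092, 41) (32.8415, 41)]  |A|=589.2342
7. ⊥bis P5·P6 via (60.295,23.185): [(37.4766, 20.1142) (59.2552, 9.6443) (59.3244, 9.7316) (59.89, 14.2072) (57.8956, 29.5586) (53.5884, 41) (32.8415, 41)]  |A|=573.0972
8. ⊥bis P5·P7 via (39.92,17.605): [(39.5659, 19.1097) (59.2552, 9.6443) (59.3244, 9.7316) (59.89, 14.2072) (57.8956, 29.5586) (53.5884, 41) (34.4148, 41)]  |A|=536.3861
9. ⊥bis P5·P8 via (48.42,20.145): [(49.274, 14.4426) (59.2552, 9.6443) (59.3244, 9.7316) (59.89, 14.2072) (57.8956, 29.5586) (53.5884, 41) (45.2967, 41)]  |A|=297.6533
10. ⊥bis P5·P9 via (31.21,21.445): [(49.274, 14.4426) (59.2552, 9.6443) (59.3244, 9.7316) (59.89, 14.2072) (57.8956, 29.5586) (53.5884, 41) (45.2967, 41)]  |A|=297.6533
11. canonical 7-gon: [(49.274, 14.4426) (59.2552, 9.6443) (59.3244, 9.7316) (59.89, 14.2072) (57.8956, 29.5586) (53.5884, 41) (45.2967, 41)]
12. shoelace: 297.6533

Area of P5's cell: 297.6533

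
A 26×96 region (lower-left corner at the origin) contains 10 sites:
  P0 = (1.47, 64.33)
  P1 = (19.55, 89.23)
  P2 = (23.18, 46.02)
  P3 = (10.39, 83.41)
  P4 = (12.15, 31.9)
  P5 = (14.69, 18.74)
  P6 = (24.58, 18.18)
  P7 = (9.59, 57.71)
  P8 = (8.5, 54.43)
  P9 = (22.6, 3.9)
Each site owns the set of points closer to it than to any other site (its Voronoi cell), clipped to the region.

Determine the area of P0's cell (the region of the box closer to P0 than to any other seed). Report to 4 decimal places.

Area of P0's cell: 145.6735

1. box [0,26]×[0,96]: [(0, 0) (26, 0) (26, 96) (0, 96)]
2. ⊥bis P0·P1 via (10.51,76.78): [(0, 84.4114) (0, 0) (26, 0) (26, 65.5326)]  |A|=1949.272
3. ⊥bis P0·P2 via (12.325,55.175): [(22.9366, 67.757) (0, 84.4114) (0, 40.5614)]  |A|=502.8839
4. ⊥bis P0·P3 via (5.93,73.87): [(21.825, 66.439) (0, 76.6423) (0, 40.5614)]  |A|=393.7327
5. ⊥bis P0·P4 via (6.81,48.115): [(6.2017, 47.9147) (21.825, 66.439) (0, 76.6423) (0, 45.8723)]  |A|=377.2642
6. ⊥bis P0·P5 via (8.08,41.535): [(6.2017, 47.9147) (21.825, 66.439) (0, 76.6423) (0, 45.8723)]  |A|=377.2642
7. ⊥bis P0·P6 via (13.025,41.255): [(6.2017, 47.9147) (21.825, 66.439) (0, 76.6423) (0, 45.8723)]  |A|=377.2642
8. ⊥bis P0·P7 via (5.53,61.02): [(13.2256, 70.4593) (0, 76.6423) (0, 54.237)]  |A|=148.1616
9. ⊥bis P0·P8 via (4.985,59.38): [(3.104, 58.0443) (13.2256, 70.4593) (0, 76.6423) (0, 55.8401)]  |A|=145.6735
10. ⊥bis P0·P9 via (12.035,34.115): [(3.104, 58.0443) (13.2256, 70.4593) (0, 76.6423) (0, 55.8401)]  |A|=145.6735
11. canonical 4-gon: [(3.104, 58.0443) (13.2256, 70.4593) (0, 76.6423) (0, 55.8401)]
12. shoelace: 145.6735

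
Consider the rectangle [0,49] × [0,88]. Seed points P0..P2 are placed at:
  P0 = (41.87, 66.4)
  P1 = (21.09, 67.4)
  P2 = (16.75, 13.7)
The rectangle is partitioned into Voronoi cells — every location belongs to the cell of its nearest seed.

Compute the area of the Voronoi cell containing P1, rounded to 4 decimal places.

1. box [0,49]×[0,88]: [(0, 0) (49, 0) (49, 88) (0, 88)]
2. ⊥bis P1·P0 via (31.48,66.9): [(0, 0) (28.2606, 0) (32.4954, 88) (0, 88)]  |A|=2673.2621
3. ⊥bis P1·P2 via (18.92,40.55): [(0, 42.0791) (30.1682, 39.6409) (32.4954, 88) (0, 88)]  |A|=1478.3993
4. canonical 4-gon: [(0, 42.0791) (30.1682, 39.6409) (32.4954, 88) (0, 88)]
5. shoelace: 1478.3993

Area of P1's cell: 1478.3993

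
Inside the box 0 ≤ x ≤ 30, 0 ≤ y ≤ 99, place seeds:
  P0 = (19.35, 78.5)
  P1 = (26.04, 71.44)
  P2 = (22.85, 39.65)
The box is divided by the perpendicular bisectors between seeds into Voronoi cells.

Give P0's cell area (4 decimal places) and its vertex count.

1. box [0,30]×[0,99]: [(0, 0) (30, 0) (30, 99) (0, 99)]
2. ⊥bis P0·P1 via (22.695,74.97): [(0, 53.4644) (30, 81.8922) (30, 99) (0, 99)]  |A|=939.6516
3. ⊥bis P0·P2 via (21.1,59.075): [(0, 57.1741) (4.3262, 57.5638) (30, 81.8922) (30, 99) (0, 99)]  |A|=931.6272
4. canonical 5-gon: [(0, 57.1741) (4.3262, 57.5638) (30, 81.8922) (30, 99) (0, 99)]
5. shoelace: 931.6272

Area of P0's cell: 931.6272 (5 vertices)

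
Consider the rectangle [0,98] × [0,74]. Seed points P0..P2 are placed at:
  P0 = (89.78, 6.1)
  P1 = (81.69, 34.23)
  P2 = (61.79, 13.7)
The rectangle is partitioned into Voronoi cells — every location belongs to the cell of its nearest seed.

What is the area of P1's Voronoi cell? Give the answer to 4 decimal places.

Area of P1's cell: 2687.2618

1. box [0,98]×[0,74]: [(0, 0) (98, 0) (98, 74) (0, 74)]
2. ⊥bis P1·P0 via (85.735,20.165): [(0, 0) (15.6186, 0) (98, 23.6923) (98, 74) (0, 74)]  |A|=6276.0966
3. ⊥bis P1·P2 via (71.74,23.965): [(77.9655, 17.9305) (98, 23.6923) (98, 74) (20.121, 74)]  |A|=2687.2618
4. canonical 4-gon: [(77.9655, 17.9305) (98, 23.6923) (98, 74) (20.121, 74)]
5. shoelace: 2687.2618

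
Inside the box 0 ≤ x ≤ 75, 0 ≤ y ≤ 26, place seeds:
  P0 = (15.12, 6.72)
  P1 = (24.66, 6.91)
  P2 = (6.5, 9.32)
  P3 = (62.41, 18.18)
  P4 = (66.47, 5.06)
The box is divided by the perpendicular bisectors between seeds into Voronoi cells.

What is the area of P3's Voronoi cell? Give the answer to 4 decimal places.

1. box [0,75]×[0,26]: [(0, 0) (75, 0) (75, 26) (0, 26)]
2. ⊥bis P3·P0 via (38.765,12.45): [(41.7821, 0) (75, 0) (75, 26) (35.4814, 26)]  |A|=945.5754
3. ⊥bis P3·P1 via (43.535,12.545): [(47.2802, 0) (75, 0) (75, 26) (39.5181, 26)]  |A|=821.6218
4. ⊥bis P3·P2 via (34.455,13.75): [(47.2802, 0) (75, 0) (75, 26) (39.5181, 26)]  |A|=821.6218
5. ⊥bis P3·P4 via (64.44,11.62): [(45.5558, 5.7762) (75, 14.8878) (75, 26) (39.5181, 26)]  |A|=522.3836
6. canonical 4-gon: [(45.5558, 5.7762) (75, 14.8878) (75, 26) (39.5181, 26)]
7. shoelace: 522.3836

Area of P3's cell: 522.3836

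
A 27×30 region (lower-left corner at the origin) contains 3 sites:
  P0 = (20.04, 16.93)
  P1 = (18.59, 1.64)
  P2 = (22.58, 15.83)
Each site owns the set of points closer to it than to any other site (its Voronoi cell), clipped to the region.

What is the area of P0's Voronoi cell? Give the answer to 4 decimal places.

Area of P0's cell: 453.0178

1. box [0,27]×[0,30]: [(0, 0) (27, 0) (27, 30) (0, 30)]
2. ⊥bis P0·P1 via (19.315,9.285): [(0, 11.1167) (27, 8.5562) (27, 30) (0, 30)]  |A|=544.4157
3. ⊥bis P0·P2 via (21.31,16.38): [(0, 11.1167) (18.2799, 9.3832) (27, 29.5187) (27, 30) (0, 30)]  |A|=453.0178
4. canonical 5-gon: [(0, 11.1167) (18.2799, 9.3832) (27, 29.5187) (27, 30) (0, 30)]
5. shoelace: 453.0178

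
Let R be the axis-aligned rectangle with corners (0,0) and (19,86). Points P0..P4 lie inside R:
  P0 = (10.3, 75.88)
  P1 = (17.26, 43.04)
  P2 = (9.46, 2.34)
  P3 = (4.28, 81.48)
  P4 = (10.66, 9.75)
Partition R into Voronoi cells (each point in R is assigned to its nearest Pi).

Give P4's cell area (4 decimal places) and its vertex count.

1. box [0,19]×[0,86]: [(0, 0) (19, 0) (19, 86) (0, 86)]
2. ⊥bis P4·P0 via (10.48,42.815): [(0, 42.7579) (0, 0) (19, 0) (19, 42.8614)]  |A|=813.3836
3. ⊥bis P4·P1 via (13.96,26.395): [(0, 29.1627) (0, 0) (19, 0) (19, 25.3958)]  |A|=518.3054
4. ⊥bis P4·P2 via (10.06,6.045): [(0, 29.1627) (0, 7.6741) (19, 4.5972) (19, 25.3958)]  |A|=401.7273
5. ⊥bis P4·P3 via (7.47,45.615): [(0, 29.1627) (0, 7.6741) (19, 4.5972) (19, 25.3958)]  |A|=401.7273
6. canonical 4-gon: [(0, 29.1627) (0, 7.6741) (19, 4.5972) (19, 25.3958)]
7. shoelace: 401.7273

Area of P4's cell: 401.7273 (4 vertices)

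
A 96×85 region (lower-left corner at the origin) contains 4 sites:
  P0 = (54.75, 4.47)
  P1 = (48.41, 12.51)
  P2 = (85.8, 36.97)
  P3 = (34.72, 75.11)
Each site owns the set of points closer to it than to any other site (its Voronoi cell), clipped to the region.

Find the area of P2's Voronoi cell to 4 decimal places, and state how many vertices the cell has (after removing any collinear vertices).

Area of P2's cell: 2299.3041 (6 vertices)

1. box [0,96]×[0,85]: [(0, 0) (96, 0) (96, 85) (0, 85)]
2. ⊥bis P2·P0 via (70.275,20.72): [(91.9626, 0) (96, 0) (96, 85) (2.9932, 85)]  |A|=4124.3786
3. ⊥bis P2·P1 via (67.105,24.74): [(68.8345, 22.0962) (91.9626, 0) (96, 0) (96, 85) (27.6838, 85)]  |A|=3347.8129
4. ⊥bis P2·P3 via (60.26,56.04): [(52.9945, 46.3095) (68.8345, 22.0962) (91.9626, 0) (96, 0) (96, 85) (81.8836, 85)]  |A|=2299.3041
5. canonical 6-gon: [(52.9945, 46.3095) (68.8345, 22.0962) (91.9626, 0) (96, 0) (96, 85) (81.8836, 85)]
6. shoelace: 2299.3041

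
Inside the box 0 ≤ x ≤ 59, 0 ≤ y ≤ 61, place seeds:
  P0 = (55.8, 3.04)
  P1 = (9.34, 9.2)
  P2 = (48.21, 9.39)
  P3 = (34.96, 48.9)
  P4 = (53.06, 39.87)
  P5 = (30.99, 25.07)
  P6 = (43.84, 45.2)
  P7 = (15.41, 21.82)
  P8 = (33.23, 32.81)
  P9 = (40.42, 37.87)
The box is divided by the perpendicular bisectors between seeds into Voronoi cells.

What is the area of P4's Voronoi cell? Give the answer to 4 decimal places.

Area of P4's cell: 302.5891

1. box [0,59]×[0,61]: [(0, 0) (59, 0) (59, 61) (0, 61)]
2. ⊥bis P4·P0 via (54.43,21.455): [(0, 17.4056) (59, 21.795) (59, 61) (0, 61)]  |A|=2442.5817
3. ⊥bis P4·P1 via (31.2,24.535): [(34.4057, 19.9653) (59, 21.795) (59, 61) (5.6195, 61)]  |A|=1577.3378
4. ⊥bis P4·P2 via (50.635,24.63): [(28.683, 28.123) (59, 23.299) (59, 61) (5.6195, 61)]  |A|=1448.9874
5. ⊥bis P4·P3 via (44.01,44.385): [(35.3664, 27.0595) (59, 23.299) (59, 61) (52.2991, 61)]  |A|=559.2205
6. ⊥bis P4·P5 via (42.025,32.47): [(39.7547, 35.8555) (46.882, 25.2272) (59, 23.299) (59, 61) (52.2991, 61)]  |A|=504.5547
7. ⊥bis P4·P6 via (48.45,42.535): [(42.3507, 31.9843) (46.882, 25.2272) (59, 23.299) (59, 60.7847)]  |A|=348.6281
8. ⊥bis P4·P7 via (34.235,30.845): [(42.3507, 31.9843) (46.882, 25.2272) (59, 23.299) (59, 60.7847)]  |A|=348.6281
9. ⊥bis P4·P8 via (43.145,36.34): [(43.802, 34.4947) (47.1146, 25.1902) (59, 23.299) (59, 60.7847)]  |A|=337.0162
10. ⊥bis P4·P9 via (46.74,38.87): [(46.6522, 39.4251) (48.9508, 24.898) (59, 23.299) (59, 60.7847)]  |A|=302.5891
11. canonical 4-gon: [(46.6522, 39.4251) (48.9508, 24.898) (59, 23.299) (59, 60.7847)]
12. shoelace: 302.5891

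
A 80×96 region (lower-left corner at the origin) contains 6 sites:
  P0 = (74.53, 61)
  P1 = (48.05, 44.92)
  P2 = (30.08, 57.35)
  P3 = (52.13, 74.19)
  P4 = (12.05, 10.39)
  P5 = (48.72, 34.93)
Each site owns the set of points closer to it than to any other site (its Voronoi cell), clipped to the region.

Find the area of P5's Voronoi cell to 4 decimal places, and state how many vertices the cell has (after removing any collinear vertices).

Area of P5's cell: 1815.4145 (6 vertices)

1. box [0,80]×[0,96]: [(0, 0) (80, 0) (80, 96) (0, 96)]
2. ⊥bis P5·P0 via (61.625,47.965): [(0, 0) (80, 0) (80, 29.7733) (13.1061, 96) (0, 96)]  |A|=5464.9179
3. ⊥bis P5·P1 via (48.385,39.925): [(0, 36.68) (0, 0) (80, 0) (80, 29.7733) (68.3907, 41.2667)]  |A|=3077.7766
4. ⊥bis P5·P2 via (39.4,46.14): [(30.4803, 38.7242) (0, 13.3828) (0, 0) (80, 0) (80, 29.7733) (68.3907, 41.2667)]  |A|=2722.7243
5. ⊥bis P5·P3 via (50.425,54.56): [(30.4803, 38.7242) (0, 13.3828) (0, 0) (80, 0) (80, 29.7733) (68.3907, 41.2667)]  |A|=2722.7243
6. ⊥bis P5·P4 via (30.385,22.66): [(30.4803, 38.7242) (23.5118, 32.9306) (45.5493, 0) (80, 0) (80, 29.7733) (68.3907, 41.2667)]  |A|=1815.4145
7. canonical 6-gon: [(30.4803, 38.7242) (23.5118, 32.9306) (45.5493, 0) (80, 0) (80, 29.7733) (68.3907, 41.2667)]
8. shoelace: 1815.4145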